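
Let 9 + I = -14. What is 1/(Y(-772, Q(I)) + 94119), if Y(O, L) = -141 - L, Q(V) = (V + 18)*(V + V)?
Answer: 1/93748 ≈ 1.0667e-5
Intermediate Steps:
I = -23 (I = -9 - 14 = -23)
Q(V) = 2*V*(18 + V) (Q(V) = (18 + V)*(2*V) = 2*V*(18 + V))
1/(Y(-772, Q(I)) + 94119) = 1/((-141 - 2*(-23)*(18 - 23)) + 94119) = 1/((-141 - 2*(-23)*(-5)) + 94119) = 1/((-141 - 1*230) + 94119) = 1/((-141 - 230) + 94119) = 1/(-371 + 94119) = 1/93748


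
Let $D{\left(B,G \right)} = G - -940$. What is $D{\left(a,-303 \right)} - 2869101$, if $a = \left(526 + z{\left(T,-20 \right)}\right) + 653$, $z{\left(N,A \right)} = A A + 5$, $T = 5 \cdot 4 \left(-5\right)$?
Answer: $-2868464$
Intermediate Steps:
$T = -100$ ($T = 20 \left(-5\right) = -100$)
$z{\left(N,A \right)} = 5 + A^{2}$ ($z{\left(N,A \right)} = A^{2} + 5 = 5 + A^{2}$)
$a = 1584$ ($a = \left(526 + \left(5 + \left(-20\right)^{2}\right)\right) + 653 = \left(526 + \left(5 + 400\right)\right) + 653 = \left(526 + 405\right) + 653 = 931 + 653 = 1584$)
$D{\left(B,G \right)} = 940 + G$ ($D{\left(B,G \right)} = G + 940 = 940 + G$)
$D{\left(a,-303 \right)} - 2869101 = \left(940 - 303\right) - 2869101 = 637 - 2869101 = -2868464$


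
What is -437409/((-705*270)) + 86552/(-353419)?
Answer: 15345942019/7474811850 ≈ 2.0530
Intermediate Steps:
-437409/((-705*270)) + 86552/(-353419) = -437409/(-190350) + 86552*(-1/353419) = -437409*(-1/190350) - 86552/353419 = 48601/21150 - 86552/353419 = 15345942019/7474811850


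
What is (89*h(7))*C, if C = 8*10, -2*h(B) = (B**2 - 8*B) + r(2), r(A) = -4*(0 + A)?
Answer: 53400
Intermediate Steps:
r(A) = -4*A
h(B) = 4 + 4*B - B**2/2 (h(B) = -((B**2 - 8*B) - 4*2)/2 = -((B**2 - 8*B) - 8)/2 = -(-8 + B**2 - 8*B)/2 = 4 + 4*B - B**2/2)
C = 80
(89*h(7))*C = (89*(4 + 4*7 - 1/2*7**2))*80 = (89*(4 + 28 - 1/2*49))*80 = (89*(4 + 28 - 49/2))*80 = (89*(15/2))*80 = (1335/2)*80 = 53400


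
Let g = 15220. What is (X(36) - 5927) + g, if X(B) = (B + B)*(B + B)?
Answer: 14477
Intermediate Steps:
X(B) = 4*B² (X(B) = (2*B)*(2*B) = 4*B²)
(X(36) - 5927) + g = (4*36² - 5927) + 15220 = (4*1296 - 5927) + 15220 = (5184 - 5927) + 15220 = -743 + 15220 = 14477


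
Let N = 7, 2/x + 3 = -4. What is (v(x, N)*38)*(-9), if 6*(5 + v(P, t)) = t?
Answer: 1311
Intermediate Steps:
x = -2/7 (x = 2/(-3 - 4) = 2/(-7) = 2*(-1/7) = -2/7 ≈ -0.28571)
v(P, t) = -5 + t/6
(v(x, N)*38)*(-9) = ((-5 + (1/6)*7)*38)*(-9) = ((-5 + 7/6)*38)*(-9) = -23/6*38*(-9) = -437/3*(-9) = 1311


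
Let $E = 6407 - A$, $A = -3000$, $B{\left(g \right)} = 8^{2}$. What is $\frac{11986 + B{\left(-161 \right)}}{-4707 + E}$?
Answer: $\frac{241}{94} \approx 2.5638$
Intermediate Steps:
$B{\left(g \right)} = 64$
$E = 9407$ ($E = 6407 - -3000 = 6407 + 3000 = 9407$)
$\frac{11986 + B{\left(-161 \right)}}{-4707 + E} = \frac{11986 + 64}{-4707 + 9407} = \frac{12050}{4700} = 12050 \cdot \frac{1}{4700} = \frac{241}{94}$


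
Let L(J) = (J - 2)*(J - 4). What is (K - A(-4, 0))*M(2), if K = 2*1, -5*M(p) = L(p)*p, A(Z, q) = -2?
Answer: 0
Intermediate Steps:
L(J) = (-4 + J)*(-2 + J) (L(J) = (-2 + J)*(-4 + J) = (-4 + J)*(-2 + J))
M(p) = -p*(8 + p**2 - 6*p)/5 (M(p) = -(8 + p**2 - 6*p)*p/5 = -p*(8 + p**2 - 6*p)/5)
K = 2
(K - A(-4, 0))*M(2) = (2 - 1*(-2))*((1/5)*2*(-8 - 1*2**2 + 6*2)) = (2 + 2)*((1/5)*2*(-8 - 1*4 + 12)) = 4*((1/5)*2*(-8 - 4 + 12)) = 4*((1/5)*2*0) = 4*0 = 0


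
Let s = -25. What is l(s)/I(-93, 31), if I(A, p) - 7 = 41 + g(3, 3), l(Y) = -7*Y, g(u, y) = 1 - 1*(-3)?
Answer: 175/52 ≈ 3.3654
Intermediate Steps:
g(u, y) = 4 (g(u, y) = 1 + 3 = 4)
I(A, p) = 52 (I(A, p) = 7 + (41 + 4) = 7 + 45 = 52)
l(s)/I(-93, 31) = -7*(-25)/52 = 175*(1/52) = 175/52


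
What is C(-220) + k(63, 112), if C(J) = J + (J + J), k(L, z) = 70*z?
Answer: 7180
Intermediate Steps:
C(J) = 3*J (C(J) = J + 2*J = 3*J)
C(-220) + k(63, 112) = 3*(-220) + 70*112 = -660 + 7840 = 7180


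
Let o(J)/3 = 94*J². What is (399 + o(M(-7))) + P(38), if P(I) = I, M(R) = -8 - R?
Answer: 719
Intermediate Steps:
o(J) = 282*J² (o(J) = 3*(94*J²) = 282*J²)
(399 + o(M(-7))) + P(38) = (399 + 282*(-8 - 1*(-7))²) + 38 = (399 + 282*(-8 + 7)²) + 38 = (399 + 282*(-1)²) + 38 = (399 + 282*1) + 38 = (399 + 282) + 38 = 681 + 38 = 719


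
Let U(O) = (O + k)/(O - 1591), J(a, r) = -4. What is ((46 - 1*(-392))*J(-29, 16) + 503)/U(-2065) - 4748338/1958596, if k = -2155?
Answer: -1120457634923/1033159390 ≈ -1084.5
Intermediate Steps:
U(O) = (-2155 + O)/(-1591 + O) (U(O) = (O - 2155)/(O - 1591) = (-2155 + O)/(-1591 + O))
((46 - 1*(-392))*J(-29, 16) + 503)/U(-2065) - 4748338/1958596 = ((46 - 1*(-392))*(-4) + 503)/(((-2155 - 2065)/(-1591 - 2065))) - 4748338/1958596 = ((46 + 392)*(-4) + 503)/((-4220/(-3656))) - 4748338*1/1958596 = (438*(-4) + 503)/((-1/3656*(-4220))) - 2374169/979298 = (-1752 + 503)/(1055/914) - 2374169/979298 = -1249*914/1055 - 2374169/979298 = -1141586/1055 - 2374169/979298 = -1120457634923/1033159390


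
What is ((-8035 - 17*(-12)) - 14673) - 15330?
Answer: -37834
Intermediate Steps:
((-8035 - 17*(-12)) - 14673) - 15330 = ((-8035 + 204) - 14673) - 15330 = (-7831 - 14673) - 15330 = -22504 - 15330 = -37834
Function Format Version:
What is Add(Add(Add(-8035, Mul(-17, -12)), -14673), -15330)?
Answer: -37834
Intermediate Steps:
Add(Add(Add(-8035, Mul(-17, -12)), -14673), -15330) = Add(Add(Add(-8035, 204), -14673), -15330) = Add(Add(-7831, -14673), -15330) = Add(-22504, -15330) = -37834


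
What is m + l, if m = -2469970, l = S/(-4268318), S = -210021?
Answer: -10542617200439/4268318 ≈ -2.4700e+6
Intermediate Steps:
l = 210021/4268318 (l = -210021/(-4268318) = -210021*(-1/4268318) = 210021/4268318 ≈ 0.049205)
m + l = -2469970 + 210021/4268318 = -10542617200439/4268318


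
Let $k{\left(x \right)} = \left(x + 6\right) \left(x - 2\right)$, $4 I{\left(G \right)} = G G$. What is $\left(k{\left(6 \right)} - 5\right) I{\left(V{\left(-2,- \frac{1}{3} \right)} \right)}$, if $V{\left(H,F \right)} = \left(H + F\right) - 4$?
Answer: $\frac{15523}{36} \approx 431.19$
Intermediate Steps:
$V{\left(H,F \right)} = -4 + F + H$ ($V{\left(H,F \right)} = \left(F + H\right) - 4 = -4 + F + H$)
$I{\left(G \right)} = \frac{G^{2}}{4}$ ($I{\left(G \right)} = \frac{G G}{4} = \frac{G^{2}}{4}$)
$k{\left(x \right)} = \left(-2 + x\right) \left(6 + x\right)$ ($k{\left(x \right)} = \left(6 + x\right) \left(-2 + x\right) = \left(-2 + x\right) \left(6 + x\right)$)
$\left(k{\left(6 \right)} - 5\right) I{\left(V{\left(-2,- \frac{1}{3} \right)} \right)} = \left(\left(-12 + 6^{2} + 4 \cdot 6\right) - 5\right) \frac{\left(-4 - \frac{1}{3} - 2\right)^{2}}{4} = \left(\left(-12 + 36 + 24\right) - 5\right) \frac{\left(-4 - \frac{1}{3} - 2\right)^{2}}{4} = \left(48 - 5\right) \frac{\left(-4 - \frac{1}{3} - 2\right)^{2}}{4} = 43 \frac{\left(- \frac{19}{3}\right)^{2}}{4} = 43 \cdot \frac{1}{4} \cdot \frac{361}{9} = 43 \cdot \frac{361}{36} = \frac{15523}{36}$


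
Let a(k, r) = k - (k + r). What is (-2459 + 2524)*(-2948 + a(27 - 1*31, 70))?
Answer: -196170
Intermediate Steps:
a(k, r) = -r (a(k, r) = k + (-k - r) = -r)
(-2459 + 2524)*(-2948 + a(27 - 1*31, 70)) = (-2459 + 2524)*(-2948 - 1*70) = 65*(-2948 - 70) = 65*(-3018) = -196170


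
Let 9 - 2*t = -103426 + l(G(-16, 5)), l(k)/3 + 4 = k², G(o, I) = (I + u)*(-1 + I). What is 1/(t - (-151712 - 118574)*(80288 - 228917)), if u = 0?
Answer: -2/80344573541 ≈ -2.4893e-11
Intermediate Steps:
G(o, I) = I*(-1 + I) (G(o, I) = (I + 0)*(-1 + I) = I*(-1 + I))
l(k) = -12 + 3*k²
t = 102247/2 (t = 9/2 - (-103426 + (-12 + 3*(5*(-1 + 5))²))/2 = 9/2 - (-103426 + (-12 + 3*(5*4)²))/2 = 9/2 - (-103426 + (-12 + 3*20²))/2 = 9/2 - (-103426 + (-12 + 3*400))/2 = 9/2 - (-103426 + (-12 + 1200))/2 = 9/2 - (-103426 + 1188)/2 = 9/2 - ½*(-102238) = 9/2 + 51119 = 102247/2 ≈ 51124.)
1/(t - (-151712 - 118574)*(80288 - 228917)) = 1/(102247/2 - (-151712 - 118574)*(80288 - 228917)) = 1/(102247/2 - (-270286)*(-148629)) = 1/(102247/2 - 1*40172337894) = 1/(102247/2 - 40172337894) = 1/(-80344573541/2) = -2/80344573541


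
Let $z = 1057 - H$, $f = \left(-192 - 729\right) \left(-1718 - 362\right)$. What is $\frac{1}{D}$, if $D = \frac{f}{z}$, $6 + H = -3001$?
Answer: $\frac{127}{59865} \approx 0.0021214$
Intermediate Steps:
$H = -3007$ ($H = -6 - 3001 = -3007$)
$f = 1915680$ ($f = \left(-921\right) \left(-2080\right) = 1915680$)
$z = 4064$ ($z = 1057 - -3007 = 1057 + 3007 = 4064$)
$D = \frac{59865}{127}$ ($D = \frac{1915680}{4064} = 1915680 \cdot \frac{1}{4064} = \frac{59865}{127} \approx 471.38$)
$\frac{1}{D} = \frac{1}{\frac{59865}{127}} = \frac{127}{59865}$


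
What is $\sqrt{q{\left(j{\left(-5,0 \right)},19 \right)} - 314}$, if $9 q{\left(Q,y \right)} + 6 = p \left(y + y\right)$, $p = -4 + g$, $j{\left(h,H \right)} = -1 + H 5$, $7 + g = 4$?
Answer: $\frac{i \sqrt{3098}}{3} \approx 18.553 i$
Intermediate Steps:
$g = -3$ ($g = -7 + 4 = -3$)
$j{\left(h,H \right)} = -1 + 5 H$
$p = -7$ ($p = -4 - 3 = -7$)
$q{\left(Q,y \right)} = - \frac{2}{3} - \frac{14 y}{9}$ ($q{\left(Q,y \right)} = - \frac{2}{3} + \frac{\left(-7\right) \left(y + y\right)}{9} = - \frac{2}{3} + \frac{\left(-7\right) 2 y}{9} = - \frac{2}{3} + \frac{\left(-14\right) y}{9} = - \frac{2}{3} - \frac{14 y}{9}$)
$\sqrt{q{\left(j{\left(-5,0 \right)},19 \right)} - 314} = \sqrt{\left(- \frac{2}{3} - \frac{266}{9}\right) - 314} = \sqrt{- \frac{272}{9} - 314} = \sqrt{- \frac{3098}{9}} = \frac{i \sqrt{3098}}{3}$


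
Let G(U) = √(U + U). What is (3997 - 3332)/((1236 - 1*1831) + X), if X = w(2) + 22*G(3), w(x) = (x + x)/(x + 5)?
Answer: -1291297/1144775 - 143374*√6/3434325 ≈ -1.2303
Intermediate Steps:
G(U) = √2*√U (G(U) = √(2*U) = √2*√U)
w(x) = 2*x/(5 + x) (w(x) = (2*x)/(5 + x) = 2*x/(5 + x))
X = 4/7 + 22*√6 (X = 2*2/(5 + 2) + 22*(√2*√3) = 2*2/7 + 22*√6 = 2*2*(⅐) + 22*√6 = 4/7 + 22*√6 ≈ 54.460)
(3997 - 3332)/((1236 - 1*1831) + X) = (3997 - 3332)/((1236 - 1*1831) + (4/7 + 22*√6)) = 665/((1236 - 1831) + (4/7 + 22*√6)) = 665/(-595 + (4/7 + 22*√6)) = 665/(-4161/7 + 22*√6)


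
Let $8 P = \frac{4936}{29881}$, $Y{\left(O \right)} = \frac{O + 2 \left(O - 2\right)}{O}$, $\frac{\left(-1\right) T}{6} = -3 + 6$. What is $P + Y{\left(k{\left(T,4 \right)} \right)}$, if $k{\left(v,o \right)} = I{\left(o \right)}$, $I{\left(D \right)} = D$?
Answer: $\frac{60379}{29881} \approx 2.0206$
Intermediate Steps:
$T = -18$ ($T = - 6 \left(-3 + 6\right) = \left(-6\right) 3 = -18$)
$k{\left(v,o \right)} = o$
$Y{\left(O \right)} = \frac{-4 + 3 O}{O}$ ($Y{\left(O \right)} = \frac{O + 2 \left(-2 + O\right)}{O} = \frac{O + \left(-4 + 2 O\right)}{O} = \frac{-4 + 3 O}{O}$)
$P = \frac{617}{29881}$ ($P = \frac{4936 \cdot \frac{1}{29881}}{8} = \frac{1}{8} \cdot \frac{4936}{29881} = \frac{617}{29881} \approx 0.020649$)
$P + Y{\left(k{\left(T,4 \right)} \right)} = \frac{617}{29881} + \left(3 - \frac{4}{4}\right) = \frac{617}{29881} + \left(3 - 1\right) = \frac{617}{29881} + 2 = \frac{60379}{29881}$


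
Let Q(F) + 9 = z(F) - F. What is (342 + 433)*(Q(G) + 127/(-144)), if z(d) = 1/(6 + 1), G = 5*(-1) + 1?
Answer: -4483375/1008 ≈ -4447.8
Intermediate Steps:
G = -4 (G = -5 + 1 = -4)
z(d) = ⅐ (z(d) = 1/7 = ⅐)
Q(F) = -62/7 - F (Q(F) = -9 + (⅐ - F) = -62/7 - F)
(342 + 433)*(Q(G) + 127/(-144)) = (342 + 433)*((-62/7 - 1*(-4)) + 127/(-144)) = 775*((-62/7 + 4) + 127*(-1/144)) = 775*(-34/7 - 127/144) = 775*(-5785/1008) = -4483375/1008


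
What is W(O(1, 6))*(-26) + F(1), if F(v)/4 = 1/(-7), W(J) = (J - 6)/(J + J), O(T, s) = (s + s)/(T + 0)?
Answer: -99/14 ≈ -7.0714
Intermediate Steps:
O(T, s) = 2*s/T (O(T, s) = (2*s)/T = 2*s/T)
W(J) = (-6 + J)/(2*J) (W(J) = (-6 + J)/((2*J)) = (-6 + J)*(1/(2*J)) = (-6 + J)/(2*J))
F(v) = -4/7 (F(v) = 4/(-7) = 4*(-⅐) = -4/7)
W(O(1, 6))*(-26) + F(1) = ((-6 + 2*6/1)/(2*((2*6/1))))*(-26) - 4/7 = ((-6 + 2*6*1)/(2*((2*6*1))))*(-26) - 4/7 = ((½)*(-6 + 12)/12)*(-26) - 4/7 = ((½)*(1/12)*6)*(-26) - 4/7 = (¼)*(-26) - 4/7 = -13/2 - 4/7 = -99/14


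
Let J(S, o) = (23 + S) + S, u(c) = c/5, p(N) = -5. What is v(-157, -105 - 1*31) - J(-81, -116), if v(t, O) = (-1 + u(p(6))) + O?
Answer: 1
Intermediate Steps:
u(c) = c/5 (u(c) = c*(⅕) = c/5)
v(t, O) = -2 + O (v(t, O) = (-1 + (⅕)*(-5)) + O = (-1 - 1) + O = -2 + O)
J(S, o) = 23 + 2*S
v(-157, -105 - 1*31) - J(-81, -116) = (-2 + (-105 - 1*31)) - (23 + 2*(-81)) = (-2 + (-105 - 31)) - (23 - 162) = (-2 - 136) - 1*(-139) = -138 + 139 = 1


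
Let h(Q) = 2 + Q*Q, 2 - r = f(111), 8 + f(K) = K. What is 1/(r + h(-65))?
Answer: 1/4126 ≈ 0.00024237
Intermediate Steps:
f(K) = -8 + K
r = -101 (r = 2 - (-8 + 111) = 2 - 1*103 = 2 - 103 = -101)
h(Q) = 2 + Q²
1/(r + h(-65)) = 1/(-101 + (2 + (-65)²)) = 1/(-101 + (2 + 4225)) = 1/(-101 + 4227) = 1/4126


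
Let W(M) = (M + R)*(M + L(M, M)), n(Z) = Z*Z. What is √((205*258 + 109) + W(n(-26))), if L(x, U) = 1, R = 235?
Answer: √669746 ≈ 818.38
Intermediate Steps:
n(Z) = Z²
W(M) = (1 + M)*(235 + M) (W(M) = (M + 235)*(M + 1) = (235 + M)*(1 + M) = (1 + M)*(235 + M))
√((205*258 + 109) + W(n(-26))) = √((205*258 + 109) + (235 + ((-26)²)² + 236*(-26)²)) = √((52890 + 109) + (235 + 676² + 236*676)) = √(52999 + (235 + 456976 + 159536)) = √(52999 + 616747) = √669746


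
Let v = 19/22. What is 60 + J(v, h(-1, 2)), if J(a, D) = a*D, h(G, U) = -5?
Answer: 1225/22 ≈ 55.682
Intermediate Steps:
v = 19/22 (v = 19*(1/22) = 19/22 ≈ 0.86364)
J(a, D) = D*a
60 + J(v, h(-1, 2)) = 60 - 5*19/22 = 60 - 95/22 = 1225/22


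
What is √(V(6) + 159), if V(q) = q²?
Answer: √195 ≈ 13.964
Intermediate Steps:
√(V(6) + 159) = √(6² + 159) = √(36 + 159) = √195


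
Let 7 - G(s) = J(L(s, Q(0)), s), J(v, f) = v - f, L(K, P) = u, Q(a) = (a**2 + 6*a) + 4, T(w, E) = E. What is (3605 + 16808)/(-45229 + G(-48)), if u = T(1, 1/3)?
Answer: -61239/135811 ≈ -0.45091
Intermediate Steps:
Q(a) = 4 + a**2 + 6*a
u = 1/3 ≈ 0.33333
L(K, P) = 1/3
G(s) = 20/3 + s (G(s) = 7 - (1/3 - s) = 7 + (-1/3 + s) = 20/3 + s)
(3605 + 16808)/(-45229 + G(-48)) = (3605 + 16808)/(-45229 + (20/3 - 48)) = 20413/(-45229 - 124/3) = 20413/(-135811/3) = 20413*(-3/135811) = -61239/135811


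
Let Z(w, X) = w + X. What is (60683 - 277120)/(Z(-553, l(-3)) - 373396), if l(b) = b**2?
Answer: 216437/373940 ≈ 0.57880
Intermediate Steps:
Z(w, X) = X + w
(60683 - 277120)/(Z(-553, l(-3)) - 373396) = (60683 - 277120)/(((-3)**2 - 553) - 373396) = -216437/((9 - 553) - 373396) = -216437/(-544 - 373396) = -216437/(-373940) = -216437*(-1/373940) = 216437/373940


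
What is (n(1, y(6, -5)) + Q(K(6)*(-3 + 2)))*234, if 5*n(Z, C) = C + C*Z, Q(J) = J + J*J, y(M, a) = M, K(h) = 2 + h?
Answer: 68328/5 ≈ 13666.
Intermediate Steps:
Q(J) = J + J²
n(Z, C) = C/5 + C*Z/5 (n(Z, C) = (C + C*Z)/5 = C/5 + C*Z/5)
(n(1, y(6, -5)) + Q(K(6)*(-3 + 2)))*234 = ((⅕)*6*(1 + 1) + ((2 + 6)*(-3 + 2))*(1 + (2 + 6)*(-3 + 2)))*234 = ((⅕)*6*2 + (8*(-1))*(1 + 8*(-1)))*234 = (12/5 - 8*(1 - 8))*234 = (12/5 - 8*(-7))*234 = (12/5 + 56)*234 = (292/5)*234 = 68328/5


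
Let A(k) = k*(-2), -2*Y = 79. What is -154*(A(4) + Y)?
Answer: 7315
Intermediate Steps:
Y = -79/2 (Y = -½*79 = -79/2 ≈ -39.500)
A(k) = -2*k
-154*(A(4) + Y) = -154*(-2*4 - 79/2) = -154*(-8 - 79/2) = -154*(-95/2) = 7315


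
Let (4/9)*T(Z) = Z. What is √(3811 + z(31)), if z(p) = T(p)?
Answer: 19*√43/2 ≈ 62.296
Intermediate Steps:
T(Z) = 9*Z/4
z(p) = 9*p/4
√(3811 + z(31)) = √(3811 + (9/4)*31) = √(3811 + 279/4) = √(15523/4) = 19*√43/2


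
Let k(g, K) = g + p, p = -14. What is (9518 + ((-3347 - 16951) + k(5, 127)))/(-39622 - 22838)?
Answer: 10789/62460 ≈ 0.17273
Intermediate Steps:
k(g, K) = -14 + g (k(g, K) = g - 14 = -14 + g)
(9518 + ((-3347 - 16951) + k(5, 127)))/(-39622 - 22838) = (9518 + ((-3347 - 16951) + (-14 + 5)))/(-39622 - 22838) = (9518 + (-20298 - 9))/(-62460) = (9518 - 20307)*(-1/62460) = -10789*(-1/62460) = 10789/62460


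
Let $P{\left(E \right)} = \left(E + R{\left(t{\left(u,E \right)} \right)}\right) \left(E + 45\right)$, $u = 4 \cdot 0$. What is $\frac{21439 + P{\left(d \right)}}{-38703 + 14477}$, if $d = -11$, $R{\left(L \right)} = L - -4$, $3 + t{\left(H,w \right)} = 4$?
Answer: $- \frac{21235}{24226} \approx -0.87654$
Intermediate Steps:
$u = 0$
$t{\left(H,w \right)} = 1$ ($t{\left(H,w \right)} = -3 + 4 = 1$)
$R{\left(L \right)} = 4 + L$ ($R{\left(L \right)} = L + 4 = 4 + L$)
$P{\left(E \right)} = \left(5 + E\right) \left(45 + E\right)$ ($P{\left(E \right)} = \left(E + \left(4 + 1\right)\right) \left(E + 45\right) = \left(E + 5\right) \left(45 + E\right) = \left(5 + E\right) \left(45 + E\right)$)
$\frac{21439 + P{\left(d \right)}}{-38703 + 14477} = \frac{21439 + \left(225 + \left(-11\right)^{2} + 50 \left(-11\right)\right)}{-38703 + 14477} = \frac{21439 + \left(225 + 121 - 550\right)}{-24226} = \left(21439 - 204\right) \left(- \frac{1}{24226}\right) = 21235 \left(- \frac{1}{24226}\right) = - \frac{21235}{24226}$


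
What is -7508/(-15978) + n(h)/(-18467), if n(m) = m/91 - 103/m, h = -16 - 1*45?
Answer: 384778576190/818954922513 ≈ 0.46984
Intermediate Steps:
h = -61 (h = -16 - 45 = -61)
n(m) = -103/m + m/91 (n(m) = m*(1/91) - 103/m = m/91 - 103/m = -103/m + m/91)
-7508/(-15978) + n(h)/(-18467) = -7508/(-15978) + (-103/(-61) + (1/91)*(-61))/(-18467) = -7508*(-1/15978) + (-103*(-1/61) - 61/91)*(-1/18467) = 3754/7989 + (103/61 - 61/91)*(-1/18467) = 3754/7989 + (5652/5551)*(-1/18467) = 3754/7989 - 5652/102510317 = 384778576190/818954922513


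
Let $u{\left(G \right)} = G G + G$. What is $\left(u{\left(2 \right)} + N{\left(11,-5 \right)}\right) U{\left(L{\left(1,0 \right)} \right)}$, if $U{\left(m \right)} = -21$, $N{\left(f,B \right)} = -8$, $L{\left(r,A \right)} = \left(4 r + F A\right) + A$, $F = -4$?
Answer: $42$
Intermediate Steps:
$u{\left(G \right)} = G + G^{2}$ ($u{\left(G \right)} = G^{2} + G = G + G^{2}$)
$L{\left(r,A \right)} = - 3 A + 4 r$ ($L{\left(r,A \right)} = \left(4 r - 4 A\right) + A = \left(- 4 A + 4 r\right) + A = - 3 A + 4 r$)
$\left(u{\left(2 \right)} + N{\left(11,-5 \right)}\right) U{\left(L{\left(1,0 \right)} \right)} = \left(2 \left(1 + 2\right) - 8\right) \left(-21\right) = \left(2 \cdot 3 - 8\right) \left(-21\right) = \left(6 - 8\right) \left(-21\right) = \left(-2\right) \left(-21\right) = 42$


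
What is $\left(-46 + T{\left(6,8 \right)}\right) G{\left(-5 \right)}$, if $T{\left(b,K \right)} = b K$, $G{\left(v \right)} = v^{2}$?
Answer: $50$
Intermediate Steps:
$T{\left(b,K \right)} = K b$
$\left(-46 + T{\left(6,8 \right)}\right) G{\left(-5 \right)} = \left(-46 + 8 \cdot 6\right) \left(-5\right)^{2} = \left(-46 + 48\right) 25 = 2 \cdot 25 = 50$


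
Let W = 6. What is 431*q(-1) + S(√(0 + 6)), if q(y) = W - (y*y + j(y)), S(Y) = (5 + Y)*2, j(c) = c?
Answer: 2596 + 2*√6 ≈ 2600.9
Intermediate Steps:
S(Y) = 10 + 2*Y
q(y) = 6 - y - y² (q(y) = 6 - (y*y + y) = 6 - (y² + y) = 6 - (y + y²) = 6 + (-y - y²) = 6 - y - y²)
431*q(-1) + S(√(0 + 6)) = 431*(6 - 1*(-1) - 1*(-1)²) + (10 + 2*√(0 + 6)) = 431*(6 + 1 - 1*1) + (10 + 2*√6) = 431*(6 + 1 - 1) + (10 + 2*√6) = 431*6 + (10 + 2*√6) = 2586 + (10 + 2*√6) = 2596 + 2*√6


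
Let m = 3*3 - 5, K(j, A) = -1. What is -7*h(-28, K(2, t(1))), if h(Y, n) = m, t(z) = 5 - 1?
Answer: -28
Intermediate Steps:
t(z) = 4
m = 4 (m = 9 - 5 = 4)
h(Y, n) = 4
-7*h(-28, K(2, t(1))) = -7*4 = -28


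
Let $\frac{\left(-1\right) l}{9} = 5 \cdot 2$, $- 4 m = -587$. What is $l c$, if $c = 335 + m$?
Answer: $- \frac{86715}{2} \approx -43358.0$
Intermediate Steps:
$m = \frac{587}{4}$ ($m = \left(- \frac{1}{4}\right) \left(-587\right) = \frac{587}{4} \approx 146.75$)
$c = \frac{1927}{4}$ ($c = 335 + \frac{587}{4} = \frac{1927}{4} \approx 481.75$)
$l = -90$ ($l = - 9 \cdot 5 \cdot 2 = \left(-9\right) 10 = -90$)
$l c = \left(-90\right) \frac{1927}{4} = - \frac{86715}{2}$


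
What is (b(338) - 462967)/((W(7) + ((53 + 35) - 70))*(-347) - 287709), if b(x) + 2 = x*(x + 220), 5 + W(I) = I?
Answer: 274365/294649 ≈ 0.93116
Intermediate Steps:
W(I) = -5 + I
b(x) = -2 + x*(220 + x) (b(x) = -2 + x*(x + 220) = -2 + x*(220 + x))
(b(338) - 462967)/((W(7) + ((53 + 35) - 70))*(-347) - 287709) = ((-2 + 338² + 220*338) - 462967)/(((-5 + 7) + ((53 + 35) - 70))*(-347) - 287709) = ((-2 + 114244 + 74360) - 462967)/((2 + (88 - 70))*(-347) - 287709) = (188602 - 462967)/((2 + 18)*(-347) - 287709) = -274365/(20*(-347) - 287709) = -274365/(-6940 - 287709) = -274365/(-294649) = -274365*(-1/294649) = 274365/294649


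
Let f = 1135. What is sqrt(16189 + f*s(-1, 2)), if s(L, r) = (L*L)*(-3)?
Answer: 4*sqrt(799) ≈ 113.07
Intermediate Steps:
s(L, r) = -3*L**2 (s(L, r) = L**2*(-3) = -3*L**2)
sqrt(16189 + f*s(-1, 2)) = sqrt(16189 + 1135*(-3*(-1)**2)) = sqrt(16189 + 1135*(-3*1)) = sqrt(16189 + 1135*(-3)) = sqrt(16189 - 3405) = sqrt(12784) = 4*sqrt(799)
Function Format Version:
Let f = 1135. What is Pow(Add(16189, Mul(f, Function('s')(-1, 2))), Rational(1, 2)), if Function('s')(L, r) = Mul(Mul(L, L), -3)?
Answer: Mul(4, Pow(799, Rational(1, 2))) ≈ 113.07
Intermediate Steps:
Function('s')(L, r) = Mul(-3, Pow(L, 2)) (Function('s')(L, r) = Mul(Pow(L, 2), -3) = Mul(-3, Pow(L, 2)))
Pow(Add(16189, Mul(f, Function('s')(-1, 2))), Rational(1, 2)) = Pow(Add(16189, Mul(1135, Mul(-3, Pow(-1, 2)))), Rational(1, 2)) = Pow(Add(16189, Mul(1135, Mul(-3, 1))), Rational(1, 2)) = Pow(Add(16189, Mul(1135, -3)), Rational(1, 2)) = Pow(Add(16189, -3405), Rational(1, 2)) = Pow(12784, Rational(1, 2)) = Mul(4, Pow(799, Rational(1, 2)))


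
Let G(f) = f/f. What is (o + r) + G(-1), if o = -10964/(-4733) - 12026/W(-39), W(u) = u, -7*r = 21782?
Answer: -3617955347/1292109 ≈ -2800.0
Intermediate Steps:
r = -21782/7 (r = -⅐*21782 = -21782/7 ≈ -3111.7)
G(f) = 1
o = 57346654/184587 (o = -10964/(-4733) - 12026/(-39) = -10964*(-1/4733) - 12026*(-1/39) = 10964/4733 + 12026/39 = 57346654/184587 ≈ 310.68)
(o + r) + G(-1) = (57346654/184587 - 21782/7) + 1 = -3619247456/1292109 + 1 = -3617955347/1292109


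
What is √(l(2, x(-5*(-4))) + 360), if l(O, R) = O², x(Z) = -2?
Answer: 2*√91 ≈ 19.079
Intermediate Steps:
√(l(2, x(-5*(-4))) + 360) = √(2² + 360) = √(4 + 360) = √364 = 2*√91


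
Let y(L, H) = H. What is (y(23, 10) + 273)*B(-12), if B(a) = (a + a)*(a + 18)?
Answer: -40752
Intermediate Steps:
B(a) = 2*a*(18 + a) (B(a) = (2*a)*(18 + a) = 2*a*(18 + a))
(y(23, 10) + 273)*B(-12) = (10 + 273)*(2*(-12)*(18 - 12)) = 283*(2*(-12)*6) = 283*(-144) = -40752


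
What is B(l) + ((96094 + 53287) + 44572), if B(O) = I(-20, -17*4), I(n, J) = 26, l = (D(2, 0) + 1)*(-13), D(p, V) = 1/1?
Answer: 193979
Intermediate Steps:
D(p, V) = 1
l = -26 (l = (1 + 1)*(-13) = 2*(-13) = -26)
B(O) = 26
B(l) + ((96094 + 53287) + 44572) = 26 + ((96094 + 53287) + 44572) = 26 + (149381 + 44572) = 26 + 193953 = 193979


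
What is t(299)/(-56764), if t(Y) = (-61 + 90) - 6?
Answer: -1/2468 ≈ -0.00040519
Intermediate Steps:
t(Y) = 23 (t(Y) = 29 - 6 = 23)
t(299)/(-56764) = 23/(-56764) = 23*(-1/56764) = -1/2468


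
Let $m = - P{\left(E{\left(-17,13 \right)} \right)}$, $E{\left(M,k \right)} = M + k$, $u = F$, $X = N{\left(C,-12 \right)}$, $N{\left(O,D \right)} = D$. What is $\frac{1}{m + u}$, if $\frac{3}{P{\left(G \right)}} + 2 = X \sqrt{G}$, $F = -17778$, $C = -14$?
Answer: $- \frac{3437078}{61104337131} + \frac{8 i}{20368112377} \approx -5.6249 \cdot 10^{-5} + 3.9277 \cdot 10^{-10} i$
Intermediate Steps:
$X = -12$
$u = -17778$
$P{\left(G \right)} = \frac{3}{-2 - 12 \sqrt{G}}$
$m = \frac{3 \left(2 - 24 i\right)}{580}$ ($m = - \frac{-3}{2 + 12 \sqrt{-17 + 13}} = - \frac{-3}{2 + 12 \sqrt{-4}} = - \frac{-3}{2 + 12 \cdot 2 i} = - \frac{-3}{2 + 24 i} = - \left(-3\right) \frac{2 - 24 i}{580} = - \frac{\left(-3\right) \left(2 - 24 i\right)}{580} = \frac{3 \left(2 - 24 i\right)}{580} \approx 0.010345 - 0.12414 i$)
$\frac{1}{m + u} = \frac{1}{\left(\frac{3}{290} - \frac{18 i}{145}\right) - 17778} = \frac{1}{- \frac{5155617}{290} - \frac{18 i}{145}} = \frac{580 \left(- \frac{5155617}{290} + \frac{18 i}{145}\right)}{183313011393}$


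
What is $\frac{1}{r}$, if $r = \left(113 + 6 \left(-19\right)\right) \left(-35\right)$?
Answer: $\frac{1}{35} \approx 0.028571$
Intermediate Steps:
$r = 35$ ($r = \left(113 - 114\right) \left(-35\right) = \left(-1\right) \left(-35\right) = 35$)
$\frac{1}{r} = \frac{1}{35}$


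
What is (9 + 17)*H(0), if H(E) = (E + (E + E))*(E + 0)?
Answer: 0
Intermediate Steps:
H(E) = 3*E² (H(E) = (E + 2*E)*E = (3*E)*E = 3*E²)
(9 + 17)*H(0) = (9 + 17)*(3*0²) = 26*(3*0) = 26*0 = 0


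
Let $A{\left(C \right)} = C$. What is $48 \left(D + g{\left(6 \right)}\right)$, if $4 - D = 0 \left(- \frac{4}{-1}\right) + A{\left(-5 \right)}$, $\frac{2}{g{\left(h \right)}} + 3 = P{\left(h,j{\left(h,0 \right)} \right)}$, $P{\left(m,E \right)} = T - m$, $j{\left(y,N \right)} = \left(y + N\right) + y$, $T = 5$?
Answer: $408$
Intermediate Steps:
$j{\left(y,N \right)} = N + 2 y$ ($j{\left(y,N \right)} = \left(N + y\right) + y = N + 2 y$)
$P{\left(m,E \right)} = 5 - m$
$g{\left(h \right)} = \frac{2}{2 - h}$ ($g{\left(h \right)} = \frac{2}{-3 - \left(-5 + h\right)} = \frac{2}{2 - h}$)
$D = 9$ ($D = 4 - \left(0 \left(- \frac{4}{-1}\right) - 5\right) = 4 - \left(0 \left(\left(-4\right) \left(-1\right)\right) - 5\right) = 4 - \left(0 \cdot 4 - 5\right) = 4 - \left(0 - 5\right) = 4 - -5 = 4 + 5 = 9$)
$48 \left(D + g{\left(6 \right)}\right) = 48 \left(9 - \frac{2}{-2 + 6}\right) = 48 \left(9 - \frac{2}{4}\right) = 48 \left(9 - \frac{1}{2}\right) = 48 \cdot \frac{17}{2} = 408$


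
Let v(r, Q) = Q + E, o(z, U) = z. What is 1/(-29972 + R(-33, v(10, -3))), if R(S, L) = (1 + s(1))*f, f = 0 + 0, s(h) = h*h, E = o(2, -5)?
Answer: -1/29972 ≈ -3.3364e-5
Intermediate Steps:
E = 2
v(r, Q) = 2 + Q (v(r, Q) = Q + 2 = 2 + Q)
s(h) = h²
f = 0
R(S, L) = 0 (R(S, L) = (1 + 1²)*0 = (1 + 1)*0 = 2*0 = 0)
1/(-29972 + R(-33, v(10, -3))) = 1/(-29972 + 0) = 1/(-29972) = -1/29972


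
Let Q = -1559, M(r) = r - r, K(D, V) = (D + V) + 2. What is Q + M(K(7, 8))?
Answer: -1559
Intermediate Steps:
K(D, V) = 2 + D + V
M(r) = 0
Q + M(K(7, 8)) = -1559 + 0 = -1559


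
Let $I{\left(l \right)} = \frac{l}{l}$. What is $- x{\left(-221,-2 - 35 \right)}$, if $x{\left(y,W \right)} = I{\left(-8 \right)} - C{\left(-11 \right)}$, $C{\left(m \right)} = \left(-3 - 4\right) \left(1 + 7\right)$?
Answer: $-57$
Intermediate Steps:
$C{\left(m \right)} = -56$ ($C{\left(m \right)} = \left(-7\right) 8 = -56$)
$I{\left(l \right)} = 1$
$x{\left(y,W \right)} = 57$ ($x{\left(y,W \right)} = 1 - -56 = 1 + 56 = 57$)
$- x{\left(-221,-2 - 35 \right)} = \left(-1\right) 57 = -57$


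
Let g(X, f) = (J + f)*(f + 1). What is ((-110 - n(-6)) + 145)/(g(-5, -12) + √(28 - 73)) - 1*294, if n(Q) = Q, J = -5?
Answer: -294 + 41/(187 + 3*I*√5) ≈ -293.78 - 0.007855*I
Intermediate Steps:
g(X, f) = (1 + f)*(-5 + f) (g(X, f) = (-5 + f)*(f + 1) = (-5 + f)*(1 + f) = (1 + f)*(-5 + f))
((-110 - n(-6)) + 145)/(g(-5, -12) + √(28 - 73)) - 1*294 = ((-110 - 1*(-6)) + 145)/((-5 + (-12)² - 4*(-12)) + √(28 - 73)) - 1*294 = ((-110 + 6) + 145)/((-5 + 144 + 48) + √(-45)) - 294 = (-104 + 145)/(187 + 3*I*√5) - 294 = 41/(187 + 3*I*√5) - 294 = -294 + 41/(187 + 3*I*√5)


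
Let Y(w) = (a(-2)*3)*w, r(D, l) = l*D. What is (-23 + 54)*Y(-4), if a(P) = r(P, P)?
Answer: -1488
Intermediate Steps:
r(D, l) = D*l
a(P) = P**2 (a(P) = P*P = P**2)
Y(w) = 12*w (Y(w) = ((-2)**2*3)*w = (4*3)*w = 12*w)
(-23 + 54)*Y(-4) = (-23 + 54)*(12*(-4)) = 31*(-48) = -1488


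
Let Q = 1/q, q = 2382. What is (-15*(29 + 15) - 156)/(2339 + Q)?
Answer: -1943712/5571499 ≈ -0.34887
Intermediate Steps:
Q = 1/2382 ≈ 0.00041982
(-15*(29 + 15) - 156)/(2339 + Q) = (-15*(29 + 15) - 156)/(2339 + 1/2382) = (-15*44 - 156)/(5571499/2382) = (-660 - 156)*(2382/5571499) = -816*2382/5571499 = -1943712/5571499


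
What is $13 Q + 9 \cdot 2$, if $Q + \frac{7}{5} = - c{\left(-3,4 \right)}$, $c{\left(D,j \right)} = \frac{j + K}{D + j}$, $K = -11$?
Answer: $\frac{454}{5} \approx 90.8$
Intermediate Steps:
$c{\left(D,j \right)} = \frac{-11 + j}{D + j}$ ($c{\left(D,j \right)} = \frac{j - 11}{D + j} = \frac{-11 + j}{D + j}$)
$Q = \frac{28}{5}$ ($Q = - \frac{7}{5} - \frac{-11 + 4}{-3 + 4} = - \frac{7}{5} - 1^{-1} \left(-7\right) = - \frac{7}{5} - 1 \left(-7\right) = - \frac{7}{5} - -7 = - \frac{7}{5} + 7 = \frac{28}{5} \approx 5.6$)
$13 Q + 9 \cdot 2 = 13 \cdot \frac{28}{5} + 9 \cdot 2 = \frac{364}{5} + 18 = \frac{454}{5}$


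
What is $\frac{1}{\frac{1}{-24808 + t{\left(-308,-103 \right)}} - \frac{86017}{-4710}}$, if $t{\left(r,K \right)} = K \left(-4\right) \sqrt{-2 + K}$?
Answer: $\frac{64139610975701520}{1171355643865455589} + \frac{2284962300 i \sqrt{105}}{1171355643865455589} \approx 0.054757 + 1.9989 \cdot 10^{-8} i$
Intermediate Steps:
$t{\left(r,K \right)} = - 4 K \sqrt{-2 + K}$
$\frac{1}{\frac{1}{-24808 + t{\left(-308,-103 \right)}} - \frac{86017}{-4710}} = \frac{1}{\frac{1}{-24808 - - 412 \sqrt{-2 - 103}} - \frac{86017}{-4710}} = \frac{1}{\frac{1}{-24808 - - 412 \sqrt{-105}} - - \frac{86017}{4710}} = \frac{1}{\frac{1}{-24808 - - 412 i \sqrt{105}} + \frac{86017}{4710}} = \frac{1}{\frac{1}{-24808 + 412 i \sqrt{105}} + \frac{86017}{4710}} = \frac{1}{\frac{86017}{4710} + \frac{1}{-24808 + 412 i \sqrt{105}}}$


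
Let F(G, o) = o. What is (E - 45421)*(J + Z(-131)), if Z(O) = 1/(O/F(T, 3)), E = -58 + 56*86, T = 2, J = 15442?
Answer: -82257142037/131 ≈ -6.2792e+8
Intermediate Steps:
E = 4758 (E = -58 + 4816 = 4758)
Z(O) = 3/O (Z(O) = 1/(O/3) = 3/O)
(E - 45421)*(J + Z(-131)) = (4758 - 45421)*(15442 + 3/(-131)) = -40663*(15442 + 3*(-1/131)) = -40663*(15442 - 3/131) = -40663*2022899/131 = -82257142037/131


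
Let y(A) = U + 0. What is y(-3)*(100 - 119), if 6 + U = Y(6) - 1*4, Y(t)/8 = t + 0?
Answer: -722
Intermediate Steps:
Y(t) = 8*t (Y(t) = 8*(t + 0) = 8*t)
U = 38 (U = -6 + (8*6 - 1*4) = -6 + (48 - 4) = -6 + 44 = 38)
y(A) = 38 (y(A) = 38 + 0 = 38)
y(-3)*(100 - 119) = 38*(100 - 119) = 38*(-19) = -722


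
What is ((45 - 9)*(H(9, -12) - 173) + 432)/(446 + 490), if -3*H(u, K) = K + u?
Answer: -80/13 ≈ -6.1538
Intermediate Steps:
H(u, K) = -K/3 - u/3 (H(u, K) = -(K + u)/3 = -K/3 - u/3)
((45 - 9)*(H(9, -12) - 173) + 432)/(446 + 490) = ((45 - 9)*((-⅓*(-12) - ⅓*9) - 173) + 432)/(446 + 490) = (36*((4 - 3) - 173) + 432)/936 = (36*(1 - 173) + 432)*(1/936) = (36*(-172) + 432)*(1/936) = (-6192 + 432)*(1/936) = -5760*1/936 = -80/13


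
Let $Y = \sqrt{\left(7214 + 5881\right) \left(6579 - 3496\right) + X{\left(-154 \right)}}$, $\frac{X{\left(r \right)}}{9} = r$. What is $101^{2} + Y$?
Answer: $10201 + 3 \sqrt{4485611} \approx 16555.0$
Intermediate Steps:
$X{\left(r \right)} = 9 r$
$Y = 3 \sqrt{4485611}$ ($Y = \sqrt{\left(7214 + 5881\right) \left(6579 - 3496\right) + 9 \left(-154\right)} = \sqrt{13095 \cdot 3083 - 1386} = \sqrt{40371885 - 1386} = \sqrt{40370499} = 3 \sqrt{4485611} \approx 6353.8$)
$101^{2} + Y = 101^{2} + 3 \sqrt{4485611} = 10201 + 3 \sqrt{4485611}$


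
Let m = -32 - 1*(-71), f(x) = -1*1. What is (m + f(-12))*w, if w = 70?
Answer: 2660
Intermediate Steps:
f(x) = -1
m = 39 (m = -32 + 71 = 39)
(m + f(-12))*w = (39 - 1)*70 = 38*70 = 2660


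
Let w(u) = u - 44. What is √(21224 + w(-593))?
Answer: √20587 ≈ 143.48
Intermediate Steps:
w(u) = -44 + u
√(21224 + w(-593)) = √(21224 + (-44 - 593)) = √(21224 - 637) = √20587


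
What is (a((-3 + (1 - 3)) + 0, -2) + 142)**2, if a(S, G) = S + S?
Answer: 17424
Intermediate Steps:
a(S, G) = 2*S
(a((-3 + (1 - 3)) + 0, -2) + 142)**2 = (2*((-3 + (1 - 3)) + 0) + 142)**2 = (2*((-3 - 2) + 0) + 142)**2 = (2*(-5 + 0) + 142)**2 = (2*(-5) + 142)**2 = (-10 + 142)**2 = 132**2 = 17424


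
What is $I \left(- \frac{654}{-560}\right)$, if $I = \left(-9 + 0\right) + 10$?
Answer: $\frac{327}{280} \approx 1.1679$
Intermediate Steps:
$I = 1$ ($I = -9 + 10 = 1$)
$I \left(- \frac{654}{-560}\right) = 1 \left(- \frac{654}{-560}\right) = 1 \left(\left(-654\right) \left(- \frac{1}{560}\right)\right) = 1 \cdot \frac{327}{280} = \frac{327}{280}$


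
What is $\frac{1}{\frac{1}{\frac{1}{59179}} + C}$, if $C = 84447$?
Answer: $\frac{1}{143626} \approx 6.9625 \cdot 10^{-6}$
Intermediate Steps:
$\frac{1}{\frac{1}{\frac{1}{59179}} + C} = \frac{1}{\frac{1}{\frac{1}{59179}} + 84447} = \frac{1}{59179 + 84447} = \frac{1}{143626}$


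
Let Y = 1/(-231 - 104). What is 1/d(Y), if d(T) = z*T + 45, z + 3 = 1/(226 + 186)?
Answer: 27604/1242427 ≈ 0.022218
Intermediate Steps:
z = -1235/412 (z = -3 + 1/(226 + 186) = -3 + 1/412 = -1235/412 ≈ -2.9976)
Y = -1/335 (Y = 1/(-335) = -1/335 ≈ -0.0029851)
d(T) = 45 - 1235*T/412 (d(T) = -1235*T/412 + 45 = 45 - 1235*T/412)
1/d(Y) = 1/(45 - 1235/412*(-1/335)) = 1/(45 + 247/27604) = 1/(1242427/27604) = 27604/1242427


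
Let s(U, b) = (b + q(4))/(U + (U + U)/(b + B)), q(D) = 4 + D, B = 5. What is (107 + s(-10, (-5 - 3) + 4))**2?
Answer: 2569609/225 ≈ 11420.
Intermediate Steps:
s(U, b) = (8 + b)/(U + 2*U/(5 + b)) (s(U, b) = (b + (4 + 4))/(U + (U + U)/(b + 5)) = (b + 8)/(U + (2*U)/(5 + b)) = (8 + b)/(U + 2*U/(5 + b)))
(107 + s(-10, (-5 - 3) + 4))**2 = (107 + (40 + ((-5 - 3) + 4)**2 + 13*((-5 - 3) + 4))/((-10)*(7 + ((-5 - 3) + 4))))**2 = (107 - (40 + (-8 + 4)**2 + 13*(-8 + 4))/(10*(7 + (-8 + 4))))**2 = (107 - (40 + (-4)**2 + 13*(-4))/(10*(7 - 4)))**2 = (107 - 1/10*(40 + 16 - 52)/3)**2 = (107 - 1/10*1/3*4)**2 = (107 - 2/15)**2 = (1603/15)**2 = 2569609/225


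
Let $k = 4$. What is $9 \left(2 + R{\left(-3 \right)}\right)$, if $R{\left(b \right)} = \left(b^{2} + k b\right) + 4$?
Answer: $27$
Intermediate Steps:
$R{\left(b \right)} = 4 + b^{2} + 4 b$ ($R{\left(b \right)} = \left(b^{2} + 4 b\right) + 4 = 4 + b^{2} + 4 b$)
$9 \left(2 + R{\left(-3 \right)}\right) = 9 \left(2 + \left(4 + \left(-3\right)^{2} + 4 \left(-3\right)\right)\right) = 9 \left(2 + \left(4 + 9 - 12\right)\right) = 9 \left(2 + 1\right) = 9 \cdot 3 = 27$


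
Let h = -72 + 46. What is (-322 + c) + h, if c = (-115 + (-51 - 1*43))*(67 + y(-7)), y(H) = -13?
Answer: -11634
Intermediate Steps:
h = -26
c = -11286 (c = (-115 + (-51 - 1*43))*(67 - 13) = (-115 + (-51 - 43))*54 = (-115 - 94)*54 = -209*54 = -11286)
(-322 + c) + h = (-322 - 11286) - 26 = -11608 - 26 = -11634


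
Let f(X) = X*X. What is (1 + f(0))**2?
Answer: 1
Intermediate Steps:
f(X) = X**2
(1 + f(0))**2 = (1 + 0**2)**2 = (1 + 0)**2 = 1**2 = 1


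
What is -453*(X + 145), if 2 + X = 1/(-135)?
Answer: -2914904/45 ≈ -64776.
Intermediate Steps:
X = -271/135 (X = -2 + 1/(-135) = -2 - 1/135 = -271/135 ≈ -2.0074)
-453*(X + 145) = -453*(-271/135 + 145) = -453*19304/135 = -2914904/45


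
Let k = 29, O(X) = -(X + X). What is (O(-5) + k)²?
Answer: 1521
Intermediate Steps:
O(X) = -2*X
(O(-5) + k)² = (-2*(-5) + 29)² = (10 + 29)² = 39² = 1521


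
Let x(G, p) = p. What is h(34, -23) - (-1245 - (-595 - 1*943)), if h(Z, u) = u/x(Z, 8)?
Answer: -2367/8 ≈ -295.88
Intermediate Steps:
h(Z, u) = u/8
h(34, -23) - (-1245 - (-595 - 1*943)) = (⅛)*(-23) - (-1245 - (-595 - 1*943)) = -23/8 - (-1245 - (-595 - 943)) = -23/8 - (-1245 - 1*(-1538)) = -23/8 - (-1245 + 1538) = -23/8 - 1*293 = -23/8 - 293 = -2367/8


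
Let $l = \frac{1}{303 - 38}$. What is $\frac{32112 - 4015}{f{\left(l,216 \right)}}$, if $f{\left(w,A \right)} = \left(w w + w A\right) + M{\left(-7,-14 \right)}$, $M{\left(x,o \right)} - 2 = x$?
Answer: $- \frac{1973111825}{293884} \approx -6713.9$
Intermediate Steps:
$M{\left(x,o \right)} = 2 + x$
$l = \frac{1}{265} \approx 0.0037736$
$f{\left(w,A \right)} = -5 + w^{2} + A w$ ($f{\left(w,A \right)} = \left(w w + w A\right) + \left(2 - 7\right) = \left(w^{2} + A w\right) - 5 = -5 + w^{2} + A w$)
$\frac{32112 - 4015}{f{\left(l,216 \right)}} = \frac{32112 - 4015}{-5 + \left(\frac{1}{265}\right)^{2} + 216 \cdot \frac{1}{265}} = \frac{28097}{-5 + \frac{1}{70225} + \frac{216}{265}} = \frac{28097}{- \frac{293884}{70225}} = 28097 \left(- \frac{70225}{293884}\right) = - \frac{1973111825}{293884}$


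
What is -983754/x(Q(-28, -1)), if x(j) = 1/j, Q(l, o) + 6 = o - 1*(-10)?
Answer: -2951262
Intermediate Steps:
Q(l, o) = 4 + o (Q(l, o) = -6 + (o - 1*(-10)) = -6 + (o + 10) = -6 + (10 + o) = 4 + o)
-983754/x(Q(-28, -1)) = -983754/(1/(4 - 1)) = -983754/(1/3) = -983754/1/3 = -983754*3 = -2951262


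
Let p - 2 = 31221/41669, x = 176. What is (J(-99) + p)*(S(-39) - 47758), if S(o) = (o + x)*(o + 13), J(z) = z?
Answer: 205827687040/41669 ≈ 4.9396e+6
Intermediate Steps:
S(o) = (13 + o)*(176 + o) (S(o) = (o + 176)*(o + 13) = (176 + o)*(13 + o) = (13 + o)*(176 + o))
p = 114559/41669 (p = 2 + 31221/41669 = 114559/41669 ≈ 2.7493)
(J(-99) + p)*(S(-39) - 47758) = (-99 + 114559/41669)*((2288 + (-39)**2 + 189*(-39)) - 47758) = -4010672*((2288 + 1521 - 7371) - 47758)/41669 = -4010672*(-3562 - 47758)/41669 = -4010672/41669*(-51320) = 205827687040/41669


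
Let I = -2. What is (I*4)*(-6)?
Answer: 48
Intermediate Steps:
(I*4)*(-6) = -2*4*(-6) = -8*(-6) = 48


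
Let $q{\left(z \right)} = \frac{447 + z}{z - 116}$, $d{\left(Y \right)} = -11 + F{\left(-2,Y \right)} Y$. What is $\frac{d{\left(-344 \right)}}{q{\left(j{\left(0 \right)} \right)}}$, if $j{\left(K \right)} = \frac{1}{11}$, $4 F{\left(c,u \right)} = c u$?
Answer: $\frac{75453225}{4918} \approx 15342.0$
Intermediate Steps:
$F{\left(c,u \right)} = \frac{c u}{4}$
$j{\left(K \right)} = \frac{1}{11}$
$d{\left(Y \right)} = -11 - \frac{Y^{2}}{2}$ ($d{\left(Y \right)} = -11 + \frac{1}{4} \left(-2\right) Y Y = -11 + - \frac{Y}{2} Y = -11 - \frac{Y^{2}}{2}$)
$q{\left(z \right)} = \frac{447 + z}{-116 + z}$
$\frac{d{\left(-344 \right)}}{q{\left(j{\left(0 \right)} \right)}} = \frac{-11 - \frac{\left(-344\right)^{2}}{2}}{\frac{1}{-116 + \frac{1}{11}} \left(447 + \frac{1}{11}\right)} = \frac{-11 - 59168}{\frac{1}{- \frac{1275}{11}} \cdot \frac{4918}{11}} = \frac{-11 - 59168}{\left(- \frac{11}{1275}\right) \frac{4918}{11}} = - \frac{59179}{- \frac{4918}{1275}} = \left(-59179\right) \left(- \frac{1275}{4918}\right) = \frac{75453225}{4918}$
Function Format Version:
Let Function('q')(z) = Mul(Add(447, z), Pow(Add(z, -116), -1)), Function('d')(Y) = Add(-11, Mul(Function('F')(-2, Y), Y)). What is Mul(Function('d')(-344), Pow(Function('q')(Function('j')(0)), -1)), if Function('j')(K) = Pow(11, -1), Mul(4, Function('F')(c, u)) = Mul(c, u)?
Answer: Rational(75453225, 4918) ≈ 15342.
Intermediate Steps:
Function('F')(c, u) = Mul(Rational(1, 4), c, u) (Function('F')(c, u) = Mul(Rational(1, 4), Mul(c, u)) = Mul(Rational(1, 4), c, u))
Function('j')(K) = Rational(1, 11)
Function('d')(Y) = Add(-11, Mul(Rational(-1, 2), Pow(Y, 2))) (Function('d')(Y) = Add(-11, Mul(Mul(Rational(1, 4), -2, Y), Y)) = Add(-11, Mul(Mul(Rational(-1, 2), Y), Y)) = Add(-11, Mul(Rational(-1, 2), Pow(Y, 2))))
Function('q')(z) = Mul(Pow(Add(-116, z), -1), Add(447, z)) (Function('q')(z) = Mul(Add(447, z), Pow(Add(-116, z), -1)) = Mul(Pow(Add(-116, z), -1), Add(447, z)))
Mul(Function('d')(-344), Pow(Function('q')(Function('j')(0)), -1)) = Mul(Add(-11, Mul(Rational(-1, 2), Pow(-344, 2))), Pow(Mul(Pow(Add(-116, Rational(1, 11)), -1), Add(447, Rational(1, 11))), -1)) = Mul(Add(-11, Mul(Rational(-1, 2), 118336)), Pow(Mul(Pow(Rational(-1275, 11), -1), Rational(4918, 11)), -1)) = Mul(Add(-11, -59168), Pow(Mul(Rational(-11, 1275), Rational(4918, 11)), -1)) = Mul(-59179, Pow(Rational(-4918, 1275), -1)) = Mul(-59179, Rational(-1275, 4918)) = Rational(75453225, 4918)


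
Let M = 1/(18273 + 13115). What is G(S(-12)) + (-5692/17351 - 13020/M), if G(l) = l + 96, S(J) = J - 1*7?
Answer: -7090862377425/17351 ≈ -4.0867e+8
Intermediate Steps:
S(J) = -7 + J (S(J) = J - 7 = -7 + J)
M = 1/31388 ≈ 3.1859e-5
G(l) = 96 + l
G(S(-12)) + (-5692/17351 - 13020/M) = (96 + (-7 - 12)) + (-5692/17351 - 13020/1/31388) = (96 - 19) + (-5692*1/17351 - 13020*31388) = 77 + (-5692/17351 - 408671760) = 77 - 7090863713452/17351 = -7090862377425/17351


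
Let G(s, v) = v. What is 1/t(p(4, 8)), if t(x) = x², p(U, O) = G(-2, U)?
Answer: 1/16 ≈ 0.062500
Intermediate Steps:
p(U, O) = U
1/t(p(4, 8)) = 1/(4²) = 1/16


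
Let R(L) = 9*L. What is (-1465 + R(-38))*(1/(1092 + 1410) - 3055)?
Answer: 99366917/18 ≈ 5.5204e+6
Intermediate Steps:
(-1465 + R(-38))*(1/(1092 + 1410) - 3055) = (-1465 + 9*(-38))*(1/(1092 + 1410) - 3055) = (-1465 - 342)*(1/2502 - 3055) = -1807*(1/2502 - 3055) = -1807*(-7643609/2502) = 99366917/18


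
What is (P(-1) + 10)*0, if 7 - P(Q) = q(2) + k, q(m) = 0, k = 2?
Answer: 0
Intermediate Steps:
P(Q) = 5 (P(Q) = 7 - (0 + 2) = 7 - 1*2 = 7 - 2 = 5)
(P(-1) + 10)*0 = (5 + 10)*0 = 15*0 = 0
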